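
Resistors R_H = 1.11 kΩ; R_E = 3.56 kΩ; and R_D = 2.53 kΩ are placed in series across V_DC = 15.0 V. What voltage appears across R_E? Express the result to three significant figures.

V ≈ 7.42 V

Total series resistance ΣR = 1.11 + 3.56 + 2.53 = 7.200 kΩ.
By the voltage-divider rule, V = 15.0 × 3.560/7.200 = 7.417 V.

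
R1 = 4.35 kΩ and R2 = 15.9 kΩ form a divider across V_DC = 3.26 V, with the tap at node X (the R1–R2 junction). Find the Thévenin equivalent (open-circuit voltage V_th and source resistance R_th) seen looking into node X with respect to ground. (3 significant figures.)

V_th ≈ 2.56 V, R_th ≈ 3.42 kΩ

With X open, the divider is unloaded: V_th = 3.26 × 15.9/20.25 = 2.560 V.
Looking into X with the source shorted: R_th = R1·R2/(R1+R2) = 4.350 × 15.9/20.25 = 3.416 kΩ.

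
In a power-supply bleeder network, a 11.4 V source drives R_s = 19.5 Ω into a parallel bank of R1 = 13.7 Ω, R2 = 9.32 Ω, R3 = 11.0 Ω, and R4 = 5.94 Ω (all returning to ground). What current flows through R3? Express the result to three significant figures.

Equivalent of the parallel group: R_p = 2.275 Ω.
Node voltage V_A = V_in · R_p/(R_s + R_p) = 11.4 × 0.1045 = 1.191 V.
Branch current I = V_A/R3 = 1.191/11.0 = 0.1083 A.
(Check via current divider: I_total = 0.5235 A; share G_k/ΣG = 0.2068 → same result.)

I ≈ 0.108 A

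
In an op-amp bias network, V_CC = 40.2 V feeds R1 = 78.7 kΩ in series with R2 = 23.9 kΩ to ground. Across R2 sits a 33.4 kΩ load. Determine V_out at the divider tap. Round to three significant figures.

The load sits in parallel with R2, giving an effective lower resistance R2' = R2·R_L/(R2+R_L) = 13.93 kΩ.
Now apply the divider: V_out = 40.2 × 0.1504 = 6.046 V.

V_out ≈ 6.05 V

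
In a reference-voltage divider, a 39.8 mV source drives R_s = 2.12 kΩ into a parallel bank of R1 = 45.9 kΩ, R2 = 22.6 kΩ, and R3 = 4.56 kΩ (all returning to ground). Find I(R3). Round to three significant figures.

Combine the parallel branches: R_p = (1/45.9 + 1/22.6 + 1/4.56)⁻¹ = 3.505 kΩ.
V_A by voltage divider: V_A = 39.8 × 3.505/(2.12 + 3.505) = 24.80 mV.
I(R3) = V_A / R3 = 24.80/4.56 = 5.438 µA.
(Check via current divider: I_total = 7.076 µA; share G_k/ΣG = 0.7686 → same result.)

I ≈ 5.44 µA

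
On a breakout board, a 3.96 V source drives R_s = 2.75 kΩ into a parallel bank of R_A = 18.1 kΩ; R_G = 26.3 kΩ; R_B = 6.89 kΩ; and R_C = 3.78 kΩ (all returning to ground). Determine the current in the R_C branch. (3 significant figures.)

Combine the parallel branches: R_p = (1/18.1 + 1/26.3 + 1/6.89 + 1/3.78)⁻¹ = 1.988 kΩ.
V_A by voltage divider: V_A = 3.96 × 1.988/(2.75 + 1.988) = 1.662 V.
I(R_C) = V_A / R_C = 1.662/3.78 = 0.4396 mA.

I ≈ 0.440 mA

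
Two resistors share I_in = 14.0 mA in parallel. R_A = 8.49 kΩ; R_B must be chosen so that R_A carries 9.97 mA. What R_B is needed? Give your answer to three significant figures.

In a two-way split, I_A/I_in = R_B/(R_A + R_B).
9.97/14.0 = R_B/(R_A + R_B) → R_B = R_A · (0.7121)/(1 − 0.7121) = 8.49 × 2.474 = 21.00 kΩ.

R_B ≈ 21.0 kΩ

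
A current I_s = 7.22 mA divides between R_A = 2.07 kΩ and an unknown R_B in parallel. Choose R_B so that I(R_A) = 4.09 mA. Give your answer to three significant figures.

R_B ≈ 2.70 kΩ

Two-branch current divider: I_A = I_s · R_B/(R_A + R_B).
4.09/7.22 = R_B/(R_A + R_B) → R_B = R_A · (0.5665)/(1 − 0.5665) = 2.07 × 1.307 = 2.705 kΩ.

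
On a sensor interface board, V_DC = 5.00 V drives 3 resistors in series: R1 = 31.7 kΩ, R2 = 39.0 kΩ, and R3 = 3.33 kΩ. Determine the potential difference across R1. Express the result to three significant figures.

ΣR = 31.7 + 39.0 + 3.33 = 74.03 kΩ.
By the voltage-divider rule, V = 5.00 × 31.70/74.03 = 2.141 V.

V ≈ 2.14 V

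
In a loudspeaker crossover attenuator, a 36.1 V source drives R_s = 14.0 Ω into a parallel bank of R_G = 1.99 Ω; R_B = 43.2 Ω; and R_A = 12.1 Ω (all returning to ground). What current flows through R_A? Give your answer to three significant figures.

I ≈ 0.314 A

Parallel bank: R_p = 1/(1/1.99 + 1/43.2 + 1/12.1) = 1.644 Ω.
Node voltage V_A = V_supply · R_p/(R_s + R_p) = 36.1 × 0.1051 = 3.794 V.
Branch current I = V_A/R_A = 3.794/12.1 = 0.3135 A.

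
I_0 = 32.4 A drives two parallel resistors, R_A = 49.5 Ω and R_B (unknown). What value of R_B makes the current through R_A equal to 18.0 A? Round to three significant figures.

Two-branch current divider: I_A = I_0 · R_B/(R_A + R_B).
With f = 0.5556, R_B = R_A · f/(1−f) = 49.5 × 1.250 = 61.88 Ω.

R_B ≈ 61.9 Ω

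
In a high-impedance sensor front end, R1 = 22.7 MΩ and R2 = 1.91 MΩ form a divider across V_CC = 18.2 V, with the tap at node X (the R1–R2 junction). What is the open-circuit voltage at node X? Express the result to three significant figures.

With X open, the divider is unloaded: V_th = 18.2 × 1.91/24.61 = 1.413 V.

V_th ≈ 1.41 V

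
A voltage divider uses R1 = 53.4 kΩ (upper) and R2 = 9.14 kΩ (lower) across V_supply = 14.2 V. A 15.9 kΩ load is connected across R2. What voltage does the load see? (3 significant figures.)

R2 ‖ R_L = (9.14 × 15.9)/(9.14 + 15.9) = 5.804 kΩ.
Then V_out = V_supply · R2'/(R1 + R2') = 14.2 × 5.804/59.20 = 1.392 V.
(Unloaded it would be 2.08 V; the load pulls it down.)

V_out ≈ 1.39 V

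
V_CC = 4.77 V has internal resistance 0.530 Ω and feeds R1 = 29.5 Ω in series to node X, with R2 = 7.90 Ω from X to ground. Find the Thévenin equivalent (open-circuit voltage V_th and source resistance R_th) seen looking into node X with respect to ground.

R1' = 0.530 + 29.5 = 30.03 Ω (source resistance + R1).
Open-circuit (no load on X): V_th = V_CC · R2/(R1' + R2) = 4.77 × 7.90/(30.03 + 7.90) = 0.9935 V.
Zeroing V_CC shorts the top of R1' to ground, so R_th = R1' ‖ R2 = 6.255 Ω.

V_th ≈ 0.993 V, R_th ≈ 6.25 Ω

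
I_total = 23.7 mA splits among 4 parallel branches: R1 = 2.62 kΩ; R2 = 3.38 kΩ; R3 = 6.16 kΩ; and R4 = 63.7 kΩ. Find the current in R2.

Total conductance ΣG = 1/2.62 + 1/3.38 + 1/6.16 + 1/63.7 = 0.8556 (units of 1/kΩ).
R2 takes the fraction G_k/ΣG = 0.2959/0.8556 = 0.3458, so I = 23.7 × 0.3458 = 8.195 mA.

I ≈ 8.20 mA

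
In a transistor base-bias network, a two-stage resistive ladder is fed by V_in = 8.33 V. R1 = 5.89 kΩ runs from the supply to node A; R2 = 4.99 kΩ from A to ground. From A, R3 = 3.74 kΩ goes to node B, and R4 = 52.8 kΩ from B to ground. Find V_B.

V_B ≈ 3.41 V

The second stage (R3 + R4 = 56.54 kΩ) loads node A in parallel with R2.
R2 ‖ (R3+R4) = 4.585 kΩ.
First divider: V_A = V_in · 4.585/(5.89 + 4.585) = 3.646 V.
V_B = V_A × 0.9339 = 3.405 V.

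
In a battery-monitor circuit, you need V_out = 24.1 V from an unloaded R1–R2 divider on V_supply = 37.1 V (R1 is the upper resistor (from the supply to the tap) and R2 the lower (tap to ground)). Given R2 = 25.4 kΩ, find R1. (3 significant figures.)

The divider ratio is R2/(R1+R2) = 24.1/37.1 = 0.6496.
R1 = R2·(1/k − 1) = 25.4 × 0.5394 = 13.70 kΩ.

R1 ≈ 13.7 kΩ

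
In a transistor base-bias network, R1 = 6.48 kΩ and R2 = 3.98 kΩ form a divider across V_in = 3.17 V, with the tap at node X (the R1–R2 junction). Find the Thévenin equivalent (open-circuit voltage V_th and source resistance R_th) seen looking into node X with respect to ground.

With X open, the divider is unloaded: V_th = 3.17 × 3.98/10.46 = 1.206 V.
Zeroing V_in shorts the top of R1 to ground, so R_th = R1 ‖ R2 = 2.466 kΩ.

V_th ≈ 1.21 V, R_th ≈ 2.47 kΩ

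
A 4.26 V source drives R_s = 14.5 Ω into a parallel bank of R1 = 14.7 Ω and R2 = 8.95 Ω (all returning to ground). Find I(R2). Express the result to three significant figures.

I ≈ 0.132 A

Combine the parallel branches: R_p = (1/14.7 + 1/8.95)⁻¹ = 5.563 Ω.
Node voltage V_A = V_supply · R_p/(R_s + R_p) = 4.26 × 0.2773 = 1.181 V.
Branch current I = V_A/R2 = 1.181/8.95 = 0.1320 A.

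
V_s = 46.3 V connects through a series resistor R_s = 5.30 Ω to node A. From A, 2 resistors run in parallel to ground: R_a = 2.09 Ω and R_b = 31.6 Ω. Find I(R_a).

Combine the parallel branches: R_p = (1/2.09 + 1/31.6)⁻¹ = 1.960 Ω.
Node voltage V_A = V_s · R_p/(R_s + R_p) = 46.3 × 0.2700 = 12.50 V.
I(R_a) = V_A / R_a = 12.50/2.09 = 5.981 A.
(Check via current divider: I_total = 6.377 A; share G_k/ΣG = 0.9380 → same result.)

I ≈ 5.98 A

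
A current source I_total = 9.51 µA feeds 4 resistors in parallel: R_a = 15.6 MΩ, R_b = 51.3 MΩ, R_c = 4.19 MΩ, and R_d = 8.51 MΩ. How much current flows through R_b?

I ≈ 0.422 µA

ΣG = 1/15.6 + 1/51.3 + 1/4.19 + 1/8.51 = 0.4398.
R_b takes the fraction G_k/ΣG = 0.01949/0.4398 = 0.04433, so I = 9.51 × 0.04433 = 0.4215 µA.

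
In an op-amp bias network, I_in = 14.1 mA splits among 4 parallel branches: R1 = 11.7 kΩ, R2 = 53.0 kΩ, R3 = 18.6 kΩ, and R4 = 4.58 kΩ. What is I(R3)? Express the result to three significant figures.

I ≈ 2.01 mA

Total conductance ΣG = 1/11.7 + 1/53.0 + 1/18.6 + 1/4.58 = 0.3764 (units of 1/kΩ).
Current divider: I(R3) = I_in · G_k/ΣG = 14.1 × (0.05376/0.3764) = 14.1 × 0.1428 = 2.014 mA.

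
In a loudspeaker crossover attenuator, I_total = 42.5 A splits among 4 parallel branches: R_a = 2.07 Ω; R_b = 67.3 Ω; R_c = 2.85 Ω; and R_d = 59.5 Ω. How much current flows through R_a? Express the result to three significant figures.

Total conductance ΣG = 1/2.07 + 1/67.3 + 1/2.85 + 1/59.5 = 0.8656 (units of 1/Ω).
Current divider: I(R_a) = I_total · G_k/ΣG = 42.5 × (0.4831/0.8656) = 42.5 × 0.5581 = 23.72 A.

I ≈ 23.7 A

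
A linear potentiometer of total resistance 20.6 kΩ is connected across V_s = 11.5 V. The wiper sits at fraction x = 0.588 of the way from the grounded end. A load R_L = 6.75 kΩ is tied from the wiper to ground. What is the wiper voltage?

The pot divides into 8.487 kΩ above the wiper and 12.11 kΩ below.
Lower segment in parallel with the load: 12.11 ‖ 6.75 = 4.335 kΩ.
Loaded-divider output: V_out = 11.5 × 0.3381 = 3.888 V.
(Unloaded: V_out = x·V_s = 6.76 V.)

V_out ≈ 3.89 V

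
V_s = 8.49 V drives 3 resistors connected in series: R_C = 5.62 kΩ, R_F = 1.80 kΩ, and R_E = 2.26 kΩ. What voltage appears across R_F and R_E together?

ΣR = 5.62 + 1.80 + 2.26 = 9.680 kΩ.
R_{R_F..R_E} = 1.80 + 2.26 = 4.060 kΩ.
Voltage divider: V = V_s · (4.060 / 9.680) = 8.49 × 0.4194 = 3.561 V.

V ≈ 3.56 V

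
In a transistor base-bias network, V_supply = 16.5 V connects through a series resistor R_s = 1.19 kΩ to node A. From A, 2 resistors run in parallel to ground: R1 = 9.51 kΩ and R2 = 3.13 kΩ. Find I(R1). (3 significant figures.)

Equivalent of the parallel group: R_p = 2.355 kΩ.
V_A by voltage divider: V_A = 16.5 × 2.355/(1.19 + 2.355) = 10.96 V.
Branch current I = V_A/R1 = 10.96/9.51 = 1.153 mA.
(Equivalently: I_total = 4.655 mA, then current-divider fraction G_k/ΣG = 0.2476.)

I ≈ 1.15 mA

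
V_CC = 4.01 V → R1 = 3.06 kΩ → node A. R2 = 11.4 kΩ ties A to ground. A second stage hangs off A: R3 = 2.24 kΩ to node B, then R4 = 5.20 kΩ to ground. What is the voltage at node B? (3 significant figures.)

Looking into the second stage from A: R3 + R4 = 7.440 kΩ appears in parallel with R2.
R2 ‖ (R3+R4) = 4.502 kΩ.
So V_A = 4.01 × 0.5953 = 2.387 V.
Stage 2 is unloaded, so V_B = V_A · R4/(R3+R4) = 2.387 × 5.20/7.440 = 1.669 V.

V_B ≈ 1.67 V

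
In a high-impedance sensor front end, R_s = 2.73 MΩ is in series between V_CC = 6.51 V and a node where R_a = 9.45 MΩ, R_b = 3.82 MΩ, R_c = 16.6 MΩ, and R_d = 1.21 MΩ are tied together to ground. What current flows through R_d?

I ≈ 1.22 µA

Parallel bank: R_p = 1/(1/9.45 + 1/3.82 + 1/16.6 + 1/1.21) = 0.7973 MΩ.
Node voltage V_A = V_CC · R_p/(R_s + R_p) = 6.51 × 0.2260 = 1.471 V.
Branch current I = V_A/R_d = 1.471/1.21 = 1.216 µA.
(Equivalently: I_total = 1.846 µA, then current-divider fraction G_k/ΣG = 0.6589.)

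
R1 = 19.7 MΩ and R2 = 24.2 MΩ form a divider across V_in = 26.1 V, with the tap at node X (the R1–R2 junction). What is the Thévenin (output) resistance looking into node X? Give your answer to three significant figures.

Looking into X with the source shorted: R_th = R1·R2/(R1+R2) = 19.70 × 24.2/43.90 = 10.86 MΩ.

R_th ≈ 10.9 MΩ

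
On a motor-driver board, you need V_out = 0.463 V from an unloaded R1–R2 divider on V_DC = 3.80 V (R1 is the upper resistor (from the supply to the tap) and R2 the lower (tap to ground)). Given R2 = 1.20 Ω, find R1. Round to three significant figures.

V_out/V_DC = R2/(R1+R2) = 0.1218.
Rearranging, R1 = R2·(1−k)/k = 1.20 × 7.207 = 8.649 Ω.

R1 ≈ 8.65 Ω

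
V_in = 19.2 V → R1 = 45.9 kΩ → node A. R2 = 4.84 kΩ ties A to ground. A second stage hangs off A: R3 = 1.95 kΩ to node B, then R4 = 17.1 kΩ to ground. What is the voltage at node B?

Node A sees R2 in parallel with the series input of stage 2, R3 + R4 = 19.05 kΩ.
R2 ‖ (R3+R4) = 3.859 kΩ.
V_A = 19.2 × 3.859/(45.9 + 3.859) = 1.489 V.
Stage 2 is unloaded, so V_B = V_A · R4/(R3+R4) = 1.489 × 17.1/19.05 = 1.337 V.

V_B ≈ 1.34 V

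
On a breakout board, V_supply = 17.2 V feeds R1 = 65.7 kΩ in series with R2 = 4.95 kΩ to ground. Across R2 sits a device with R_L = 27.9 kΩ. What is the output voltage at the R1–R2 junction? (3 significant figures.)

The load sits in parallel with R2, giving an effective lower resistance R2' = R2·R_L/(R2+R_L) = 4.204 kΩ.
Voltage divider with the loaded lower leg: V_out = 17.2 × 4.204/(65.7 + 4.204) = 17.2 × 0.06014 = 1.034 V.

V_out ≈ 1.03 V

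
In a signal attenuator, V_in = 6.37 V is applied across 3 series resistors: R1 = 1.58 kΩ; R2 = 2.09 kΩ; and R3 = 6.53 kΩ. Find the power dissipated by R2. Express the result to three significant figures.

Series current I = V_in/ΣR = 6.37/10.20 = 0.6245 mA.
P(R2) = I²·R2 = (0.6245)² × 2.09 = 0.8151 mW.

P ≈ 0.815 mW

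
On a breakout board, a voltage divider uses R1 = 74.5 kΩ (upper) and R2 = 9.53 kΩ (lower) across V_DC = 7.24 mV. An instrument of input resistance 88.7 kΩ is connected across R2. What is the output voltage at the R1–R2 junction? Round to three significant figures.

V_out ≈ 0.750 mV

The load sits in parallel with R2, giving an effective lower resistance R2' = R2·R_L/(R2+R_L) = 8.605 kΩ.
Voltage divider with the loaded lower leg: V_out = 7.24 × 8.605/(74.5 + 8.605) = 7.24 × 0.1035 = 0.7497 mV.
(Unloaded it would be 0.821 mV; the load pulls it down.)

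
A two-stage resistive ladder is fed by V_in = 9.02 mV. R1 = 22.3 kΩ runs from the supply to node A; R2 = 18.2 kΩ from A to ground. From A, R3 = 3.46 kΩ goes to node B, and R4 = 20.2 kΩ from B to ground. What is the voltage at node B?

V_B ≈ 2.43 mV

Looking into the second stage from A: R3 + R4 = 23.66 kΩ appears in parallel with R2.
R2 ‖ (R3+R4) = 10.29 kΩ.
V_A = 9.02 × 10.29/(22.3 + 10.29) = 2.847 mV.
Stage 2 is unloaded, so V_B = V_A · R4/(R3+R4) = 2.847 × 20.2/23.66 = 2.431 mV.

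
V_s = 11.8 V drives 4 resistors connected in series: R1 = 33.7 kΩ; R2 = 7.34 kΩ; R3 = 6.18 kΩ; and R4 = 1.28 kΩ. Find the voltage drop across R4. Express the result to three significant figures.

V ≈ 0.311 V

Series total: ΣR = 33.7 + 7.34 + 6.18 + 1.28 = 48.50 kΩ.
By the voltage-divider rule, V = 11.8 × 1.280/48.50 = 0.3114 V.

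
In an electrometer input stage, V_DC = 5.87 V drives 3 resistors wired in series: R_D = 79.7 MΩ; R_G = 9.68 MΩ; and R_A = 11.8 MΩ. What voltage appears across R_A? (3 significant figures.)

Series total: ΣR = 79.7 + 9.68 + 11.8 = 101.2 MΩ.
V = V_DC · R/ΣR = 5.87 × 0.1166 = 0.6846 V.

V ≈ 0.685 V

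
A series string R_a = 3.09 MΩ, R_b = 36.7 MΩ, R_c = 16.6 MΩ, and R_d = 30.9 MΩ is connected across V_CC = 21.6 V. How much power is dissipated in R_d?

ΣR = 87.29 MΩ → I = 21.6/87.29 = 0.2475 µA.
P(R_d) = I²·R_d = (0.2475)² × 30.9 = 1.892 µW.

P ≈ 1.89 µW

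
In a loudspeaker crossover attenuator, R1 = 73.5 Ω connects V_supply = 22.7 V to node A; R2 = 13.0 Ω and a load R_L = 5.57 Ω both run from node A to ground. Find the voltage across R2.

V_out ≈ 1.14 V

The load sits in parallel with R2, giving an effective lower resistance R2' = R2·R_L/(R2+R_L) = 3.899 Ω.
Now apply the divider: V_out = 22.7 × 0.05038 = 1.144 V.
(Unloaded it would be 3.41 V; the load pulls it down.)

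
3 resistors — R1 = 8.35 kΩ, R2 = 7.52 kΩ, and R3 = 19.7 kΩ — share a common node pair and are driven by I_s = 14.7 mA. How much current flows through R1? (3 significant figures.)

I ≈ 5.80 mA

Total conductance ΣG = 1/8.35 + 1/7.52 + 1/19.7 = 0.3035 (units of 1/kΩ).
Current divider: I(R1) = I_s · G_k/ΣG = 14.7 × (0.1198/0.3035) = 14.7 × 0.3946 = 5.801 mA.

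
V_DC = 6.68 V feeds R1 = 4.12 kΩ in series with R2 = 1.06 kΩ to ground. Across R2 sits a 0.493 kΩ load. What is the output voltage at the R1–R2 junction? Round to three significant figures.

V_out ≈ 0.504 V

First combine the lower leg with the load: R2 ‖ R_L = 0.3365 kΩ.
Voltage divider with the loaded lower leg: V_out = 6.68 × 0.3365/(4.12 + 0.3365) = 6.68 × 0.07551 = 0.5044 V.
(Unloaded it would be 1.37 V; the load pulls it down.)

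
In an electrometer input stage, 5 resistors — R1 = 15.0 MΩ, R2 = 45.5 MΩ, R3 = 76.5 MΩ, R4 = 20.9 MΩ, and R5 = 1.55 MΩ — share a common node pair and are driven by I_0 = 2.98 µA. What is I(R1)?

I ≈ 0.250 µA

Conductances: ΣG = 1/15.0 + 1/45.5 + 1/76.5 + 1/20.9 + 1/1.55 = 0.7947 (1/MΩ).
R1 takes the fraction G_k/ΣG = 0.06667/0.7947 = 0.08389, so I = 2.98 × 0.08389 = 0.2500 µA.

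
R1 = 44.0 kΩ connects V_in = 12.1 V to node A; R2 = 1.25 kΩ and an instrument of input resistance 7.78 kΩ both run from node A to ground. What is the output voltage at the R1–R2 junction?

R2 ‖ R_L = (1.25 × 7.78)/(1.25 + 7.78) = 1.077 kΩ.
Voltage divider with the loaded lower leg: V_out = 12.1 × 1.077/(44.0 + 1.077) = 12.1 × 0.02389 = 0.2891 V.

V_out ≈ 0.289 V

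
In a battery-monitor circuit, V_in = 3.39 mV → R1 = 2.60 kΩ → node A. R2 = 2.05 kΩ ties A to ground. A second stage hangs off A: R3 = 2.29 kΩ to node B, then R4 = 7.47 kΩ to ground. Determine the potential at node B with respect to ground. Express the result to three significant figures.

V_B ≈ 1.02 mV

Node A sees R2 in parallel with the series input of stage 2, R3 + R4 = 9.760 kΩ.
R2 ‖ (R3+R4) = 1.694 kΩ.
First divider: V_A = V_in · 1.694/(2.60 + 1.694) = 1.337 mV.
V_B = V_A × 0.7654 = 1.024 mV.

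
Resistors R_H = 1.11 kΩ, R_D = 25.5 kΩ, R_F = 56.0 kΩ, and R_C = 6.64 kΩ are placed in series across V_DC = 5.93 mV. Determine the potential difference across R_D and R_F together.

V ≈ 5.42 mV

ΣR = 1.11 + 25.5 + 56.0 + 6.64 = 89.25 kΩ.
R_{R_D..R_F} = 25.5 + 56.0 = 81.50 kΩ.
V = V_DC · R/ΣR = 5.93 × 0.9132 = 5.415 mV.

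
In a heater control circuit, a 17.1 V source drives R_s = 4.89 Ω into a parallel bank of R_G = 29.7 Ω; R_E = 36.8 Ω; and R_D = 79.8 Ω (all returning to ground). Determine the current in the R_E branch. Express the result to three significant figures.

I ≈ 0.342 A

Parallel bank: R_p = 1/(1/29.7 + 1/36.8 + 1/79.8) = 13.63 Ω.
Node voltage V_A = V_in · R_p/(R_s + R_p) = 17.1 × 0.7359 = 12.58 V.
I(R_E) = V_A / R_E = 12.58/36.8 = 0.3420 A.
(Equivalently: I_total = 0.9234 A, then current-divider fraction G_k/ΣG = 0.3703.)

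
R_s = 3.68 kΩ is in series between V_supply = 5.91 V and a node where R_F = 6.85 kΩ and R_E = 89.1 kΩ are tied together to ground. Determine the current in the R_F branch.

I ≈ 0.547 mA

Parallel bank: R_p = 1/(1/6.85 + 1/89.1) = 6.361 kΩ.
V_A = 5.91 × 6.361/10.04 = 3.744 V.
Branch current I = V_A/R_F = 3.744/6.85 = 0.5466 mA.
(Equivalently: I_total = 0.5886 mA, then current-divider fraction G_k/ΣG = 0.9286.)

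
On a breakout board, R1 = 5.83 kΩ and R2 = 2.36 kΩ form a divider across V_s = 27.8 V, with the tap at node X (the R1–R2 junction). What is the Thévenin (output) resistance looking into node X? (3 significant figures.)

R_th ≈ 1.68 kΩ

Zeroing V_s shorts the top of R1 to ground, so R_th = R1 ‖ R2 = 1.680 kΩ.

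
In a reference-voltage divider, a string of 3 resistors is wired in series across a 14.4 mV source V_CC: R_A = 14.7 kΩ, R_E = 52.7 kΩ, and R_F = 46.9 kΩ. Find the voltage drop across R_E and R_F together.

Total series resistance ΣR = 14.7 + 52.7 + 46.9 = 114.3 kΩ.
R_{R_E..R_F} = 52.7 + 46.9 = 99.60 kΩ.
V = V_CC · R/ΣR = 14.4 × 0.8714 = 12.55 mV.

V ≈ 12.5 mV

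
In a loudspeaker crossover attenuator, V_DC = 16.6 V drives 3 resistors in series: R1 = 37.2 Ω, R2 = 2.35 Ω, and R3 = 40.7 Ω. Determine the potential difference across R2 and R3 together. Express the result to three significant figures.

V ≈ 8.91 V

ΣR = 37.2 + 2.35 + 40.7 = 80.25 Ω.
R_{R2..R3} = 2.35 + 40.7 = 43.05 Ω.
By the voltage-divider rule, V = 16.6 × 43.05/80.25 = 8.905 V.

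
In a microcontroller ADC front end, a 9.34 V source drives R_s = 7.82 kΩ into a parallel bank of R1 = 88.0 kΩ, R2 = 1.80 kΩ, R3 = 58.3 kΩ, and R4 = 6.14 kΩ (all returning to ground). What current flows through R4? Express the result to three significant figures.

Combine the parallel branches: R_p = (1/88.0 + 1/1.80 + 1/58.3 + 1/6.14)⁻¹ = 1.339 kΩ.
Node voltage V_A = V_supply · R_p/(R_s + R_p) = 9.34 × 0.1462 = 1.365 V.
Branch current I = V_A/R4 = 1.365/6.14 = 0.2224 mA.

I ≈ 0.222 mA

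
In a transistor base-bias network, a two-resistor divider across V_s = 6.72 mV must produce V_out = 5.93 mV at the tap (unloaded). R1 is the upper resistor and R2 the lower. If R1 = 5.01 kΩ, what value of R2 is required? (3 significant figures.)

V_out/V_s = R2/(R1+R2) = 0.8824.
So R2 = R1 · V_out/(V_s − V_out) = 5.01 × 5.93/(6.72 − 5.93) = 5.01 × 7.506 = 37.61 kΩ.

R2 ≈ 37.6 kΩ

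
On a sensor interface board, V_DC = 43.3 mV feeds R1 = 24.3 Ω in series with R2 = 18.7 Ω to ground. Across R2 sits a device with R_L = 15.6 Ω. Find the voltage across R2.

First combine the lower leg with the load: R2 ‖ R_L = 8.505 Ω.
Now apply the divider: V_out = 43.3 × 0.2593 = 11.23 mV.

V_out ≈ 11.2 mV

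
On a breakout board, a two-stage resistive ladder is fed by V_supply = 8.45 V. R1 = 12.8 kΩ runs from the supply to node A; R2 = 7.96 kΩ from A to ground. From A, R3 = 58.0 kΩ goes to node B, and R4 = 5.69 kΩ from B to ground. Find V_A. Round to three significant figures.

V_A ≈ 3.01 V

The second stage (R3 + R4 = 63.69 kΩ) loads node A in parallel with R2.
R2 ‖ (R3+R4) = 7.076 kΩ.
V_A = 8.45 × 7.076/(12.8 + 7.076) = 3.008 V.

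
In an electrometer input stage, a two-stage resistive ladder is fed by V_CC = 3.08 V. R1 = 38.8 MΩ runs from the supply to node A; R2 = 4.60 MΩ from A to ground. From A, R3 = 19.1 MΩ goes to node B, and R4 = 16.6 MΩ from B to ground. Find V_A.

V_A ≈ 0.293 V

Looking into the second stage from A: R3 + R4 = 35.70 MΩ appears in parallel with R2.
Effective lower resistance at A: R2 ‖ 35.70 = 4.075 MΩ.
V_A = 3.08 × 4.075/(38.8 + 4.075) = 0.2927 V.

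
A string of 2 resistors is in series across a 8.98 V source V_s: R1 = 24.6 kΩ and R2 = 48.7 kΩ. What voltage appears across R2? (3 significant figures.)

Total series resistance ΣR = 24.6 + 48.7 = 73.30 kΩ.
Voltage divider: V = V_s · (48.70 / 73.30) = 8.98 × 0.6644 = 5.966 V.

V ≈ 5.97 V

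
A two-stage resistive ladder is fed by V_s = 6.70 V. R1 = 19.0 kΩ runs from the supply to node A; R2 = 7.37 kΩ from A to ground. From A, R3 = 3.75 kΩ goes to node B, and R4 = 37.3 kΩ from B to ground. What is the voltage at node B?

Looking into the second stage from A: R3 + R4 = 41.05 kΩ appears in parallel with R2.
R2 ‖ (R3+R4) = 6.248 kΩ.
First divider: V_A = V_s · 6.248/(19.0 + 6.248) = 1.658 V.
Then the unloaded second divider: V_B = V_A × R4/(R3+R4) = 1.658 × 0.9086 = 1.507 V.

V_B ≈ 1.51 V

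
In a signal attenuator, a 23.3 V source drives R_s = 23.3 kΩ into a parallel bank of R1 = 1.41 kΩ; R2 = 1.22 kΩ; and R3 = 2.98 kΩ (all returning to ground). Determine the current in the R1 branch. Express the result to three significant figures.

Combine the parallel branches: R_p = (1/1.41 + 1/1.22 + 1/2.98)⁻¹ = 0.5363 kΩ.
V_A = 23.3 × 0.5363/23.84 = 0.5243 V.
Branch current I = V_A/R1 = 0.5243/1.41 = 0.3718 mA.

I ≈ 0.372 mA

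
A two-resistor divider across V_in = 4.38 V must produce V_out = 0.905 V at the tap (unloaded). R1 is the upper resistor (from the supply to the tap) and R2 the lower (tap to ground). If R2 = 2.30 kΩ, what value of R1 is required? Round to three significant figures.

R1 ≈ 8.83 kΩ

The divider ratio is R2/(R1+R2) = 0.905/4.38 = 0.2066.
So R1 = R2 · (V_in/V_out − 1) = 2.30 × (4.38/0.905 − 1) = 2.30 × 3.840 = 8.831 kΩ.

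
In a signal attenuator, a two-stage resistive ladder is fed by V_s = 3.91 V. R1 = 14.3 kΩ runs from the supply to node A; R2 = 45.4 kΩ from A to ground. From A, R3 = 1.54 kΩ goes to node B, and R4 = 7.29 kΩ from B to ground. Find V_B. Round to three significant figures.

V_B ≈ 1.10 V

Node A sees R2 in parallel with the series input of stage 2, R3 + R4 = 8.830 kΩ.
R2 ‖ (R3+R4) = 7.392 kΩ.
So V_A = 3.91 × 0.3408 = 1.332 V.
Stage 2 is unloaded, so V_B = V_A · R4/(R3+R4) = 1.332 × 7.29/8.830 = 1.100 V.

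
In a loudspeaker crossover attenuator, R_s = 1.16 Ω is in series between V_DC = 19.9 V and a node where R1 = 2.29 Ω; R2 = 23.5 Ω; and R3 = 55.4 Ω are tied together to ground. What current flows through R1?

I ≈ 5.51 A

Parallel bank: R_p = 1/(1/2.29 + 1/23.5 + 1/55.4) = 2.011 Ω.
Node voltage V_A = V_DC · R_p/(R_s + R_p) = 19.9 × 0.6342 = 12.62 V.
I(R1) = V_A / R1 = 12.62/2.29 = 5.511 A.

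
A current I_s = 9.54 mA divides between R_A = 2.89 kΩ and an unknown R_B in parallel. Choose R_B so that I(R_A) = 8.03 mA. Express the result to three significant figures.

The fraction through R_A equals R_B/(R_A+R_B).
With f = 0.8417, R_B = R_A · f/(1−f) = 2.89 × 5.318 = 15.37 kΩ.

R_B ≈ 15.4 kΩ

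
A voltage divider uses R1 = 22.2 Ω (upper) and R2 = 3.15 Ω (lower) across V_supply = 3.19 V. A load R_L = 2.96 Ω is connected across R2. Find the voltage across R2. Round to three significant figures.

V_out ≈ 0.205 V

First combine the lower leg with the load: R2 ‖ R_L = 1.526 Ω.
Then V_out = V_supply · R2'/(R1 + R2') = 3.19 × 1.526/23.73 = 0.2052 V.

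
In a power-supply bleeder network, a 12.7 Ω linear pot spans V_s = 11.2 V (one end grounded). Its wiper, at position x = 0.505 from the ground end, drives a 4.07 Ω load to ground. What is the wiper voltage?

V_out ≈ 3.18 V

Lower segment x·R_p = 6.413 Ω; upper segment (1−x)·R_p = 6.286 Ω.
Lower segment in parallel with the load: 6.413 ‖ 4.07 = 2.490 Ω.
Then V_out = V_s · 2.490/(6.286 + 2.490) = 3.177 V.
(Unloaded: V_out = x·V_s = 5.66 V.)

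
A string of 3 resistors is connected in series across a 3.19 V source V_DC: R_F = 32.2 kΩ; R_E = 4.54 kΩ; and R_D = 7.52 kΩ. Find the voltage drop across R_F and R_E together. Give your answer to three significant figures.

V ≈ 2.65 V

Total series resistance ΣR = 32.2 + 4.54 + 7.52 = 44.26 kΩ.
R_{R_F..R_E} = 32.2 + 4.54 = 36.74 kΩ.
V = V_DC · R/ΣR = 3.19 × 0.8301 = 2.648 V.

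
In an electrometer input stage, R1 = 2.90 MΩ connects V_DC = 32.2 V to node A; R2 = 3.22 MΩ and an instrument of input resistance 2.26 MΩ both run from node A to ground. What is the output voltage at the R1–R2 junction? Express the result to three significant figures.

V_out ≈ 10.1 V

First combine the lower leg with the load: R2 ‖ R_L = 1.328 MΩ.
Voltage divider with the loaded lower leg: V_out = 32.2 × 1.328/(2.90 + 1.328) = 32.2 × 0.3141 = 10.11 V.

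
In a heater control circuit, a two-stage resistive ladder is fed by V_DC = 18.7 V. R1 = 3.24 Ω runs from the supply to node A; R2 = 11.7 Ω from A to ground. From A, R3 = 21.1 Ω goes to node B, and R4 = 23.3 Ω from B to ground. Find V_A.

V_A ≈ 13.9 V

The second stage (R3 + R4 = 44.40 Ω) loads node A in parallel with R2.
Effective lower resistance at A: R2 ‖ 44.40 = 9.260 Ω.
V_A = 18.7 × 9.260/(3.24 + 9.260) = 13.85 V.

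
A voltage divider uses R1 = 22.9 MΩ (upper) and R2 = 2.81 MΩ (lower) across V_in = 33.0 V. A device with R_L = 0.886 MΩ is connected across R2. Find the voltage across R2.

V_out ≈ 0.943 V

The load sits in parallel with R2, giving an effective lower resistance R2' = R2·R_L/(R2+R_L) = 0.6736 MΩ.
Then V_out = V_in · R2'/(R1 + R2') = 33.0 × 0.6736/23.57 = 0.9430 V.
(Unloaded it would be 3.61 V; the load pulls it down.)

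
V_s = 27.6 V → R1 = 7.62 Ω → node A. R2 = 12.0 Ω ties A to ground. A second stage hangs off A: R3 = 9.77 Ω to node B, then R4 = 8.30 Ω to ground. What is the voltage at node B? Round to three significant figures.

V_B ≈ 6.16 V

Looking into the second stage from A: R3 + R4 = 18.07 Ω appears in parallel with R2.
Effective lower resistance at A: R2 ‖ 18.07 = 7.211 Ω.
V_A = 27.6 × 7.211/(7.62 + 7.211) = 13.42 V.
Stage 2 is unloaded, so V_B = V_A · R4/(R3+R4) = 13.42 × 8.30/18.07 = 6.164 V.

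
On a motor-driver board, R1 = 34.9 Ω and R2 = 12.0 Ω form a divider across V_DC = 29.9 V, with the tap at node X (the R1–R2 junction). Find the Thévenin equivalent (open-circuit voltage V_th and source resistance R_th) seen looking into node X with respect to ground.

With X open, the divider is unloaded: V_th = 29.9 × 12.0/46.90 = 7.650 V.
Zeroing V_DC shorts the top of R1 to ground, so R_th = R1 ‖ R2 = 8.930 Ω.

V_th ≈ 7.65 V, R_th ≈ 8.93 Ω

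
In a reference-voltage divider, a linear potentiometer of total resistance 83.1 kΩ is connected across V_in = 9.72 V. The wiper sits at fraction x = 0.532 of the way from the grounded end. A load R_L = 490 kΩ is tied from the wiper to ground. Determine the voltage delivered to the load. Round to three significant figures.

V_out ≈ 4.96 V

Lower segment x·R_p = 44.21 kΩ; upper segment (1−x)·R_p = 38.89 kΩ.
(x·R_p) ‖ R_L = 40.55 kΩ.
Loaded-divider output: V_out = 9.72 × 0.5104 = 4.962 V.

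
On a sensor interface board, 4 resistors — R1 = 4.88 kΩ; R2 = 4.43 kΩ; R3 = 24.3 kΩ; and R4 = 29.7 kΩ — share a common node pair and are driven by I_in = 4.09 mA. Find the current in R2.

I ≈ 1.83 mA

ΣG = 1/4.88 + 1/4.43 + 1/24.3 + 1/29.7 = 0.5055.
By the current-divider rule, I = I_in · G_k/ΣG = 4.09 × 0.4466 = 1.827 mA.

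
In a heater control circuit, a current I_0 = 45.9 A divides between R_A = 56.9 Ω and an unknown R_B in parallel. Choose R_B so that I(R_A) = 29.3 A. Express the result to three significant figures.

R_B ≈ 100 Ω

Two-branch current divider: I_A = I_0 · R_B/(R_A + R_B).
With f = 0.6383, R_B = R_A · f/(1−f) = 56.9 × 1.765 = 100.4 Ω.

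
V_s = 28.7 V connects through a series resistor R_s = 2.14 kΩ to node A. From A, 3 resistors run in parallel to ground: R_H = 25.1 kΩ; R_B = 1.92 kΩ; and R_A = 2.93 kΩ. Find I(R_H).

Combine the parallel branches: R_p = (1/25.1 + 1/1.92 + 1/2.93)⁻¹ = 1.109 kΩ.
V_A by voltage divider: V_A = 28.7 × 1.109/(2.14 + 1.109) = 9.794 V.
Branch current I = V_A/R_H = 9.794/25.1 = 0.3902 mA.
(Check via current divider: I_total = 8.834 mA; share G_k/ΣG = 0.04417 → same result.)

I ≈ 0.390 mA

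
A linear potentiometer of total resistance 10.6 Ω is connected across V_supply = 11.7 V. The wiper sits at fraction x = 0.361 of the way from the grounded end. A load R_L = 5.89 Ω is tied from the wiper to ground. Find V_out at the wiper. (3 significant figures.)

V_out ≈ 2.98 V

The pot divides into 6.773 Ω above the wiper and 3.827 Ω below.
Lower segment in parallel with the load: 3.827 ‖ 5.89 = 2.320 Ω.
V_out = 11.7 × 2.320/(6.773 + 2.320) = 2.985 V.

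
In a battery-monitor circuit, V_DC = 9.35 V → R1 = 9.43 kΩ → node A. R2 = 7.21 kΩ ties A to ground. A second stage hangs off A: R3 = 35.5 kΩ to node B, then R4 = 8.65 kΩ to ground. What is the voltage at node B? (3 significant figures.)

Looking into the second stage from A: R3 + R4 = 44.15 kΩ appears in parallel with R2.
R2 ‖ (R3+R4) = 6.198 kΩ.
So V_A = 9.35 × 0.3966 = 3.708 V.
V_B = V_A × 0.1959 = 0.7265 V.

V_B ≈ 0.727 V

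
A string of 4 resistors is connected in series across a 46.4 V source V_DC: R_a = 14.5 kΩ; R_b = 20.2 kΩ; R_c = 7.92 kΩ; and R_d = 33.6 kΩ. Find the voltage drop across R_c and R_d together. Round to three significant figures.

ΣR = 14.5 + 20.2 + 7.92 + 33.6 = 76.22 kΩ.
R_{R_c..R_d} = 7.92 + 33.6 = 41.52 kΩ.
By the voltage-divider rule, V = 46.4 × 41.52/76.22 = 25.28 V.

V ≈ 25.3 V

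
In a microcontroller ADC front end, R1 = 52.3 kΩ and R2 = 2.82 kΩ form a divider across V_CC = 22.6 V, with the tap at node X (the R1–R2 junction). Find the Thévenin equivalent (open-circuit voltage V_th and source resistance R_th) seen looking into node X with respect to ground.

V_th ≈ 1.16 V, R_th ≈ 2.68 kΩ

V_th is the unloaded tap voltage: V_CC · R2/(R1+R2) = 22.6 × 0.05116 = 1.156 V.
With V_CC suppressed (replaced by a short), R_th = R1 ‖ R2 = (52.30 × 2.82)/(52.30 + 2.82) = 2.676 kΩ.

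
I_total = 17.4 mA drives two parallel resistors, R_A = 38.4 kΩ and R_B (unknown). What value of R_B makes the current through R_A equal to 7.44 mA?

R_B ≈ 28.7 kΩ

In a two-way split, I_A/I_total = R_B/(R_A + R_B).
7.44/17.4 = R_B/(R_A + R_B) → R_B = R_A · (0.4276)/(1 − 0.4276) = 38.4 × 0.7470 = 28.68 kΩ.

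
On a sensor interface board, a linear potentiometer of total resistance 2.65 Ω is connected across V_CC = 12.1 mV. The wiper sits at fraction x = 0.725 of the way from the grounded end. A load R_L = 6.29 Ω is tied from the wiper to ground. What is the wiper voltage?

V_out ≈ 8.09 mV

Lower segment x·R_p = 1.921 Ω; upper segment (1−x)·R_p = 0.7288 Ω.
R_L loads the lower segment: effective lower R = 1.472 Ω.
Loaded-divider output: V_out = 12.1 × 0.6688 = 8.093 mV.
(Unloaded: V_out = x·V_CC = 8.77 mV.)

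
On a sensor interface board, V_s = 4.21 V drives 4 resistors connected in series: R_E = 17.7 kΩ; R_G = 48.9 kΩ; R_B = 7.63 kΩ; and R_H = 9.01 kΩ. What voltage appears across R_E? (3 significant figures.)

V ≈ 0.895 V

Total series resistance ΣR = 17.7 + 48.9 + 7.63 + 9.01 = 83.24 kΩ.
By the voltage-divider rule, V = 4.21 × 17.70/83.24 = 0.8952 V.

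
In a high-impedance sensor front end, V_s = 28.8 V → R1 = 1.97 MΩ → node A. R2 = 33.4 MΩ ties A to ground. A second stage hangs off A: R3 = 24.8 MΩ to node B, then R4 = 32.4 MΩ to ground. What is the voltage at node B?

The second stage (R3 + R4 = 57.20 MΩ) loads node A in parallel with R2.
Effective lower resistance at A: R2 ‖ 57.20 = 21.09 MΩ.
V_A = 28.8 × 21.09/(1.97 + 21.09) = 26.34 V.
Then the unloaded second divider: V_B = V_A × R4/(R3+R4) = 26.34 × 0.5664 = 14.92 V.

V_B ≈ 14.9 V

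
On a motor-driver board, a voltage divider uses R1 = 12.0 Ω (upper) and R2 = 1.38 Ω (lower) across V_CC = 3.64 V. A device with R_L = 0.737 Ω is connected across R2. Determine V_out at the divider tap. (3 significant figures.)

V_out ≈ 0.140 V

First combine the lower leg with the load: R2 ‖ R_L = 0.4804 Ω.
Then V_out = V_CC · R2'/(R1 + R2') = 3.64 × 0.4804/12.48 = 0.1401 V.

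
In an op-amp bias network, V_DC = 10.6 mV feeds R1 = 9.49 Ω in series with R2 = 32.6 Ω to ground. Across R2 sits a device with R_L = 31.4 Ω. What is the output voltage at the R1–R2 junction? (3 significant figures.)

V_out ≈ 6.65 mV

The load sits in parallel with R2, giving an effective lower resistance R2' = R2·R_L/(R2+R_L) = 15.99 Ω.
Then V_out = V_DC · R2'/(R1 + R2') = 10.6 × 15.99/25.48 = 6.653 mV.
(Unloaded it would be 8.21 mV; the load pulls it down.)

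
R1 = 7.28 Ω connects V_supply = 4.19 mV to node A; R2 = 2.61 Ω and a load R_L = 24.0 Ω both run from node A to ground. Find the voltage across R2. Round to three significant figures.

R2 ‖ R_L = (2.61 × 24.0)/(2.61 + 24.0) = 2.354 Ω.
Voltage divider with the loaded lower leg: V_out = 4.19 × 2.354/(7.28 + 2.354) = 4.19 × 0.2443 = 1.024 mV.

V_out ≈ 1.02 mV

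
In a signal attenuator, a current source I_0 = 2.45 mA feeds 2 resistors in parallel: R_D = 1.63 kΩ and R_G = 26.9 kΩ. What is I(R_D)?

For two parallel branches, I_k = I_0 · (other R)/(sum of R).
So I = 2.45 × 26.9/28.53 = 2.310 mA.

I ≈ 2.31 mA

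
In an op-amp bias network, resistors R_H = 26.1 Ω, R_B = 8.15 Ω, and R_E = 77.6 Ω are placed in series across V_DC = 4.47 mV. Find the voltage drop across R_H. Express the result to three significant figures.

V ≈ 1.04 mV

Total series resistance ΣR = 26.1 + 8.15 + 77.6 = 111.8 Ω.
V = V_DC · R/ΣR = 4.47 × 0.2333 = 1.043 mV.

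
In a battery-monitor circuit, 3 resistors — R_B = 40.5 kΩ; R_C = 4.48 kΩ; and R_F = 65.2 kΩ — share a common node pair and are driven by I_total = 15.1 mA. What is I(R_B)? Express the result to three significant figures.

I ≈ 1.42 mA

Total conductance ΣG = 1/40.5 + 1/4.48 + 1/65.2 = 0.2632 (units of 1/kΩ).
Current divider: I(R_B) = I_total · G_k/ΣG = 15.1 × (0.02469/0.2632) = 15.1 × 0.09380 = 1.416 mA.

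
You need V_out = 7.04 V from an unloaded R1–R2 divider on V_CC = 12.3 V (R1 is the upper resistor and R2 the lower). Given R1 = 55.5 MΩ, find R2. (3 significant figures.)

Required fraction k = V_out/V_CC = 0.5724.
Rearranging, R2 = R1·k/(1−k) = 55.5 × 1.338 = 74.28 MΩ.

R2 ≈ 74.3 MΩ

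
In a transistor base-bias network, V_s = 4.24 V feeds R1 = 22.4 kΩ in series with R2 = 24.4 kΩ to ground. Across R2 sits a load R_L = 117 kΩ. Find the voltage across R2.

V_out ≈ 2.01 V

The load sits in parallel with R2, giving an effective lower resistance R2' = R2·R_L/(R2+R_L) = 20.19 kΩ.
Voltage divider with the loaded lower leg: V_out = 4.24 × 20.19/(22.4 + 20.19) = 4.24 × 0.4740 = 2.010 V.
(Unloaded it would be 2.21 V; the load pulls it down.)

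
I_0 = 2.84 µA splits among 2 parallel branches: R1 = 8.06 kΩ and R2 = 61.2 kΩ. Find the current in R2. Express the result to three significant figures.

For two parallel branches, I_k = I_0 · (other R)/(sum of R).
I(R2) = 2.84 × 8.06/(8.06 + 61.2) = 2.84 × 0.1164 = 0.3305 µA.

I ≈ 0.330 µA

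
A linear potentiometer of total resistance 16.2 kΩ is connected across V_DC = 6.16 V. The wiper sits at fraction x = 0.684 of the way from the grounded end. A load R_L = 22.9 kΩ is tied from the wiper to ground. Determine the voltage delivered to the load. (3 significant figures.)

V_out ≈ 3.65 V

The pot divides into 5.119 kΩ above the wiper and 11.08 kΩ below.
R_L loads the lower segment: effective lower R = 7.467 kΩ.
V_out = 6.16 × 7.467/(5.119 + 7.467) = 3.655 V.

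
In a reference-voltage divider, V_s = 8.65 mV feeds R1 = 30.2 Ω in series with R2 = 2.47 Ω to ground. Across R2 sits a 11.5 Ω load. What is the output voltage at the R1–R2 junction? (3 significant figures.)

R2 ‖ R_L = (2.47 × 11.5)/(2.47 + 11.5) = 2.033 Ω.
Now apply the divider: V_out = 8.65 × 0.06308 = 0.5456 mV.
(Unloaded it would be 0.654 mV; the load pulls it down.)

V_out ≈ 0.546 mV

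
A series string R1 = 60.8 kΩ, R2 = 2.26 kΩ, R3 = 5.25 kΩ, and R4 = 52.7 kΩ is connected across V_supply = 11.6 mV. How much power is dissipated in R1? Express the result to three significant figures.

P ≈ 0.559 nW

Series current I = V_supply/ΣR = 11.6/121.0 = 0.09586 µA.
V(R1) = I·R = 5.828 mV; P = V·I = 5.828 × 0.09586 = 0.5587 nW.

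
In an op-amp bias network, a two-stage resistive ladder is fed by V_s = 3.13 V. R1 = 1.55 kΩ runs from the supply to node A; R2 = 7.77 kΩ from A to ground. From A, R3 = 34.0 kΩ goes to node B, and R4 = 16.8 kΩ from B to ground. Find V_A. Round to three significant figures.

Node A sees R2 in parallel with the series input of stage 2, R3 + R4 = 50.80 kΩ.
Effective lower resistance at A: R2 ‖ 50.80 = 6.739 kΩ.
So V_A = 3.13 × 0.8130 = 2.545 V.

V_A ≈ 2.54 V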